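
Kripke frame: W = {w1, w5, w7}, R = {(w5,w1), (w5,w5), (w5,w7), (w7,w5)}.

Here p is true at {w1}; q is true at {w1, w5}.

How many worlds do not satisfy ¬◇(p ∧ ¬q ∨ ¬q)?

1

w1: ◇(p ∧ ¬q ∨ ¬q) is F. ✓
w5: ◇(p ∧ ¬q ∨ ¬q) is T. ✗
w7: ◇(p ∧ ¬q ∨ ¬q) is F. ✓
Satisfying worlds: {w1, w7}.
So ¬◇(p ∧ ¬q ∨ ¬q) fails at the other 1 world.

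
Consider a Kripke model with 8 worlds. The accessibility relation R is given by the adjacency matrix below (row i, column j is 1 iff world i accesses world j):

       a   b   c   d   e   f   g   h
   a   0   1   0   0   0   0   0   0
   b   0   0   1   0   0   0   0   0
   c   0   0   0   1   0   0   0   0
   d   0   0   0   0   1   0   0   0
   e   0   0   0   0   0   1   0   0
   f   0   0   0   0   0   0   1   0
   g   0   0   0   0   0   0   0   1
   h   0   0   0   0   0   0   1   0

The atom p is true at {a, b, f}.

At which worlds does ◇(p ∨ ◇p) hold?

a: successors {b}; p ∨ ◇p there: b:T. ✓
b: successors {c}; p ∨ ◇p there: c:F. ✗
c: successors {d}; p ∨ ◇p there: d:F. ✗
d: successors {e}; p ∨ ◇p there: e:T. ✓
e: successors {f}; p ∨ ◇p there: f:T. ✓
f: successors {g}; p ∨ ◇p there: g:F. ✗
g: successors {h}; p ∨ ◇p there: h:F. ✗
h: successors {g}; p ∨ ◇p there: g:F. ✗

{a, d, e}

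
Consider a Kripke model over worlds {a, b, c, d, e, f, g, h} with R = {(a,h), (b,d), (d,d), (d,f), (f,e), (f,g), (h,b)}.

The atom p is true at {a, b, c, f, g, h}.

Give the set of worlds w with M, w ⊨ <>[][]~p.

a: successors {h}; [][]~p there: h:T. ✓
b: successors {d}; [][]~p there: d:F. ✗
c: no successors, so <>[][]~p fails. ✗
d: successors {d, f}; [][]~p there: d:F, f:T. ✓
e: no successors, so <>[][]~p fails. ✗
f: successors {e, g}; [][]~p there: e:T, g:T. ✓
g: no successors, so <>[][]~p fails. ✗
h: successors {b}; [][]~p there: b:F. ✗

{a, d, f}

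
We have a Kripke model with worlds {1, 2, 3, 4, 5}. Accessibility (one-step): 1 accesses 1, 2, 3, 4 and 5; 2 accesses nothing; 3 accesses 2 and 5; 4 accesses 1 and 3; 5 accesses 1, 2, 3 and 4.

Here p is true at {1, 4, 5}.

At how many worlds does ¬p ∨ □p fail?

3

1: ¬p is F, □p is F. ✗
2: ¬p is T, □p is T. ✓
3: ¬p is T, □p is F. ✓
4: ¬p is F, □p is F. ✗
5: ¬p is F, □p is F. ✗
Satisfying worlds: {2, 3}.
So ¬p ∨ □p fails at the other 3 worlds.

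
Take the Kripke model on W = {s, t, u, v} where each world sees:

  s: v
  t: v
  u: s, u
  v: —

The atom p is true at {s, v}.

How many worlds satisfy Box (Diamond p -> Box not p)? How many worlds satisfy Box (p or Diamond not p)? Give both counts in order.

3 and 4

For Box (Diamond p -> Box not p):
s: successors {v}; Diamond p -> Box not p there: v:T. ✓
t: successors {v}; Diamond p -> Box not p there: v:T. ✓
u: successors {s, u}; Diamond p -> Box not p there: s:F, u:F. ✗
v: no successors, so Box (Diamond p -> Box not p) holds vacuously. ✓
— 3 worlds.
For Box (p or Diamond not p):
s: successors {v}; p or Diamond not p there: v:T. ✓
t: successors {v}; p or Diamond not p there: v:T. ✓
u: successors {s, u}; p or Diamond not p there: s:T, u:T. ✓
v: no successors, so Box (p or Diamond not p) holds vacuously. ✓
— 4 worlds.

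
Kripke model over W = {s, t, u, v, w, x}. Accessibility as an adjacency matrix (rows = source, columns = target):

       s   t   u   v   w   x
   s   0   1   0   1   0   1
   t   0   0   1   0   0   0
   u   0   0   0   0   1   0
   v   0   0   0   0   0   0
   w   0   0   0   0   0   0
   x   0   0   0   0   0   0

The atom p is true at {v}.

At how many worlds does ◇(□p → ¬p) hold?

3

s: successors {t, v, x}; □p → ¬p there: t:T, v:F, x:T. ✓
t: successors {u}; □p → ¬p there: u:T. ✓
u: successors {w}; □p → ¬p there: w:T. ✓
v: no successors, so ◇(□p → ¬p) fails. ✗
w: no successors, so ◇(□p → ¬p) fails. ✗
x: no successors, so ◇(□p → ¬p) fails. ✗
Satisfying worlds: {s, t, u}.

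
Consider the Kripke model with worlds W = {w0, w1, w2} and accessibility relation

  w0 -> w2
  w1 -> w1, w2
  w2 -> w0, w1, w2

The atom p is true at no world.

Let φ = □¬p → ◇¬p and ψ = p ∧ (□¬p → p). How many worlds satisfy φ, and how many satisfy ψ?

For □¬p → ◇¬p:
w0: □¬p is T, ◇¬p is T. ✓
w1: □¬p is T, ◇¬p is T. ✓
w2: □¬p is T, ◇¬p is T. ✓
— 3 worlds.
For p ∧ (□¬p → p):
w0: p is F, □¬p → p is F. ✗
w1: p is F, □¬p → p is F. ✗
w2: p is F, □¬p → p is F. ✗
— 0 worlds.

3 and 0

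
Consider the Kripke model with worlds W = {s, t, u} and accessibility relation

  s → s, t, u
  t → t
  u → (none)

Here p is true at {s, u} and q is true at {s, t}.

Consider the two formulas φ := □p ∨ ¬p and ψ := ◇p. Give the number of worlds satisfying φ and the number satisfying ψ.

For □p ∨ ¬p:
s: □p is F, ¬p is F. ✗
t: □p is F, ¬p is T. ✓
u: □p is T, ¬p is F. ✓
— 2 worlds.
For ◇p:
s: successors {s, t, u}; p there: s:T, t:F, u:T. ✓
t: successors {t}; p there: t:F. ✗
u: no successors, so ◇p fails. ✗
— 1 world.

2 and 1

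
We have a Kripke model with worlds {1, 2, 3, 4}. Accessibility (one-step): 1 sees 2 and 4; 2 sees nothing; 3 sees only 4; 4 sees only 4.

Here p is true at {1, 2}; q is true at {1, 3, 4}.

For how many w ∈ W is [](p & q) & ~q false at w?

1: [](p & q) is F, ~q is F. ✗
2: [](p & q) is T, ~q is T. ✓
3: [](p & q) is F, ~q is F. ✗
4: [](p & q) is F, ~q is F. ✗
Satisfying worlds: {2}.
So [](p & q) & ~q fails at the other 3 worlds.

3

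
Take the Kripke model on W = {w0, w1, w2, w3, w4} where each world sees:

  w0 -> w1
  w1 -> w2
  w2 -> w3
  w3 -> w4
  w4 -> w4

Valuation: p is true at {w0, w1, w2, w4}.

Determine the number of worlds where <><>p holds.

w0: successors {w1}; <>p there: w1:T. ✓
w1: successors {w2}; <>p there: w2:F. ✗
w2: successors {w3}; <>p there: w3:T. ✓
w3: successors {w4}; <>p there: w4:T. ✓
w4: successors {w4}; <>p there: w4:T. ✓
Satisfying worlds: {w0, w2, w3, w4}.

4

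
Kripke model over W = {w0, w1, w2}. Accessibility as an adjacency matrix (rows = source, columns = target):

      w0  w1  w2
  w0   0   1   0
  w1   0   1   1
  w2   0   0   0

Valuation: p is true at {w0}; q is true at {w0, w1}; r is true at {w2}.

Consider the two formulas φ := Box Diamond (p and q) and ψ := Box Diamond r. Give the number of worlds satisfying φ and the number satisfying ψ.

For Box Diamond (p and q):
w0: successors {w1}; Diamond (p and q) there: w1:F. ✗
w1: successors {w1, w2}; Diamond (p and q) there: w1:F, w2:F. ✗
w2: no successors, so Box Diamond (p and q) holds vacuously. ✓
— 1 world.
For Box Diamond r:
w0: successors {w1}; Diamond r there: w1:T. ✓
w1: successors {w1, w2}; Diamond r there: w1:T, w2:F. ✗
w2: no successors, so Box Diamond r holds vacuously. ✓
— 2 worlds.

1 and 2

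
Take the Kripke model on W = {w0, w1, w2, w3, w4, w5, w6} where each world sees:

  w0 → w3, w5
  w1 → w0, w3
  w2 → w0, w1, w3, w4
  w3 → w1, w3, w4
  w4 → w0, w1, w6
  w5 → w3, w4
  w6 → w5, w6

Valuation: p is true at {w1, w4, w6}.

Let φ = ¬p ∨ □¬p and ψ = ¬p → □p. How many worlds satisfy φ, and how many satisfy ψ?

5 and 3

For ¬p ∨ □¬p:
w0: ¬p is T, □¬p is T. ✓
w1: ¬p is F, □¬p is T. ✓
w2: ¬p is T, □¬p is F. ✓
w3: ¬p is T, □¬p is F. ✓
w4: ¬p is F, □¬p is F. ✗
w5: ¬p is T, □¬p is F. ✓
w6: ¬p is F, □¬p is F. ✗
— 5 worlds.
For ¬p → □p:
w0: ¬p is T, □p is F. ✗
w1: ¬p is F, □p is F. ✓
w2: ¬p is T, □p is F. ✗
w3: ¬p is T, □p is F. ✗
w4: ¬p is F, □p is F. ✓
w5: ¬p is T, □p is F. ✗
w6: ¬p is F, □p is F. ✓
— 3 worlds.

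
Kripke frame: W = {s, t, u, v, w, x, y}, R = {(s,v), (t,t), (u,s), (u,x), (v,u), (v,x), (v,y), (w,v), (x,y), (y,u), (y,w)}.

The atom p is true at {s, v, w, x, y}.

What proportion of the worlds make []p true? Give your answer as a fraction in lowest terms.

4/7

s: successors {v}; p there: v:T. ✓
t: successors {t}; p there: t:F. ✗
u: successors {s, x}; p there: s:T, x:T. ✓
v: successors {u, x, y}; p there: u:F, x:T, y:T. ✗
w: successors {v}; p there: v:T. ✓
x: successors {y}; p there: y:T. ✓
y: successors {u, w}; p there: u:F, w:T. ✗
That's 4 of 7 worlds, so 4/7.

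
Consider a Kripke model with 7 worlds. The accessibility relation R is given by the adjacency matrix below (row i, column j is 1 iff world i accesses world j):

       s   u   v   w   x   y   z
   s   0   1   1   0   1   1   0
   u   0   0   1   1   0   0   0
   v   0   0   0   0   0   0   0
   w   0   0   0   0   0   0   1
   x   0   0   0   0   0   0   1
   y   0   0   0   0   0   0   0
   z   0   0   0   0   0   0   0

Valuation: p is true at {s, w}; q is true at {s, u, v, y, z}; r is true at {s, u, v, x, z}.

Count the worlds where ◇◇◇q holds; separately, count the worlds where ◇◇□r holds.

1 and 2

For ◇◇◇q:
s: successors {u, v, x, y}; ◇◇q there: u:T, v:F, x:F, y:F. ✓
u: successors {v, w}; ◇◇q there: v:F, w:F. ✗
v: no successors, so ◇◇◇q fails. ✗
w: successors {z}; ◇◇q there: z:F. ✗
x: successors {z}; ◇◇q there: z:F. ✗
y: no successors, so ◇◇◇q fails. ✗
z: no successors, so ◇◇◇q fails. ✗
— 1 world.
For ◇◇□r:
s: successors {u, v, x, y}; ◇□r there: u:T, v:F, x:T, y:F. ✓
u: successors {v, w}; ◇□r there: v:F, w:T. ✓
v: no successors, so ◇◇□r fails. ✗
w: successors {z}; ◇□r there: z:F. ✗
x: successors {z}; ◇□r there: z:F. ✗
y: no successors, so ◇◇□r fails. ✗
z: no successors, so ◇◇□r fails. ✗
— 2 worlds.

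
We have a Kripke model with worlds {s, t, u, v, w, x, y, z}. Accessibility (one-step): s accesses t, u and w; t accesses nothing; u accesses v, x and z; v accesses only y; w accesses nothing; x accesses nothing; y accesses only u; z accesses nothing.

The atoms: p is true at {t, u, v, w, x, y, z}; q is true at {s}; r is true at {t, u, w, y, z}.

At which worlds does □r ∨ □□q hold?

s: □r is T, □□q is F. ✓
t: □r is T, □□q is T. ✓
u: □r is F, □□q is F. ✗
v: □r is T, □□q is F. ✓
w: □r is T, □□q is T. ✓
x: □r is T, □□q is T. ✓
y: □r is T, □□q is F. ✓
z: □r is T, □□q is T. ✓

{s, t, v, w, x, y, z}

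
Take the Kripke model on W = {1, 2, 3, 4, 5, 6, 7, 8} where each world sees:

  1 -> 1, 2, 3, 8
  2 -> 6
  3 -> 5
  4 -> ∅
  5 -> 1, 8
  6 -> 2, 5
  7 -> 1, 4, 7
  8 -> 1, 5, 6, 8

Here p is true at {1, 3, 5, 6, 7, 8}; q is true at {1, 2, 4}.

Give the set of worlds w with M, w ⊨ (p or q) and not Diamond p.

1: p or q is T, not Diamond p is F. ✗
2: p or q is T, not Diamond p is F. ✗
3: p or q is T, not Diamond p is F. ✗
4: p or q is T, not Diamond p is T. ✓
5: p or q is T, not Diamond p is F. ✗
6: p or q is T, not Diamond p is F. ✗
7: p or q is T, not Diamond p is F. ✗
8: p or q is T, not Diamond p is F. ✗

{4}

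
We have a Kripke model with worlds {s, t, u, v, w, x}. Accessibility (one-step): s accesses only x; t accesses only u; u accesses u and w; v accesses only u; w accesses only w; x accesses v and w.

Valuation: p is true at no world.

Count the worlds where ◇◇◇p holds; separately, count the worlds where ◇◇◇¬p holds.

For ◇◇◇p:
s: successors {x}; ◇◇p there: x:F. ✗
t: successors {u}; ◇◇p there: u:F. ✗
u: successors {u, w}; ◇◇p there: u:F, w:F. ✗
v: successors {u}; ◇◇p there: u:F. ✗
w: successors {w}; ◇◇p there: w:F. ✗
x: successors {v, w}; ◇◇p there: v:F, w:F. ✗
— 0 worlds.
For ◇◇◇¬p:
s: successors {x}; ◇◇¬p there: x:T. ✓
t: successors {u}; ◇◇¬p there: u:T. ✓
u: successors {u, w}; ◇◇¬p there: u:T, w:T. ✓
v: successors {u}; ◇◇¬p there: u:T. ✓
w: successors {w}; ◇◇¬p there: w:T. ✓
x: successors {v, w}; ◇◇¬p there: v:T, w:T. ✓
— 6 worlds.

0 and 6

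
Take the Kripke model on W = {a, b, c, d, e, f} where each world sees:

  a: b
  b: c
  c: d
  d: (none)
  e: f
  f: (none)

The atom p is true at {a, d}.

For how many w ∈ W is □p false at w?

a: successors {b}; p there: b:F. ✗
b: successors {c}; p there: c:F. ✗
c: successors {d}; p there: d:T. ✓
d: no successors, so □p holds vacuously. ✓
e: successors {f}; p there: f:F. ✗
f: no successors, so □p holds vacuously. ✓
Satisfying worlds: {c, d, f}.
So □p fails at the other 3 worlds.

3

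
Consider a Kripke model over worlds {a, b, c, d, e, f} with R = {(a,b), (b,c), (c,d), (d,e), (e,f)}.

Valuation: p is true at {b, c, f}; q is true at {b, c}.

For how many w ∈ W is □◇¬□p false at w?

3

a: successors {b}; ◇¬□p there: b:T. ✓
b: successors {c}; ◇¬□p there: c:T. ✓
c: successors {d}; ◇¬□p there: d:F. ✗
d: successors {e}; ◇¬□p there: e:F. ✗
e: successors {f}; ◇¬□p there: f:F. ✗
f: no successors, so □◇¬□p holds vacuously. ✓
Satisfying worlds: {a, b, f}.
So □◇¬□p fails at the other 3 worlds.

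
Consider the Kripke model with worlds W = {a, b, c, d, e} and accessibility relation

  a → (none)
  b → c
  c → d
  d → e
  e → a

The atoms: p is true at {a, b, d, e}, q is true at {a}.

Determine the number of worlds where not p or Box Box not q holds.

4

a: not p is F, Box Box not q is T. ✓
b: not p is F, Box Box not q is T. ✓
c: not p is T, Box Box not q is T. ✓
d: not p is F, Box Box not q is F. ✗
e: not p is F, Box Box not q is T. ✓
Satisfying worlds: {a, b, c, e}.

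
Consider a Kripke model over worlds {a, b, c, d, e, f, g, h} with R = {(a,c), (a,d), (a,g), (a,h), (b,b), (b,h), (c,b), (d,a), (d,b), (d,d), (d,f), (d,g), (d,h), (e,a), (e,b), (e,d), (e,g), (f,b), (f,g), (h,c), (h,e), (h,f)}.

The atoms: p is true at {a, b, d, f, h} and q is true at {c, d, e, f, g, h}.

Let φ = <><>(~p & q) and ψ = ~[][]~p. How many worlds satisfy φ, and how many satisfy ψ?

For <><>(~p & q):
a: successors {c, d, g, h}; <>(~p & q) there: c:F, d:T, g:F, h:T. ✓
b: successors {b, h}; <>(~p & q) there: b:F, h:T. ✓
c: successors {b}; <>(~p & q) there: b:F. ✗
d: successors {a, b, d, f, g, h}; <>(~p & q) there: a:T, b:F, d:T, f:T, g:F, h:T. ✓
e: successors {a, b, d, g}; <>(~p & q) there: a:T, b:F, d:T, g:F. ✓
f: successors {b, g}; <>(~p & q) there: b:F, g:F. ✗
g: no successors, so <><>(~p & q) fails. ✗
h: successors {c, e, f}; <>(~p & q) there: c:F, e:T, f:T. ✓
— 5 worlds.
For ~[][]~p:
a: [][]~p is F. ✓
b: [][]~p is F. ✓
c: [][]~p is F. ✓
d: [][]~p is F. ✓
e: [][]~p is F. ✓
f: [][]~p is F. ✓
g: [][]~p is T. ✗
h: [][]~p is F. ✓
— 7 worlds.

5 and 7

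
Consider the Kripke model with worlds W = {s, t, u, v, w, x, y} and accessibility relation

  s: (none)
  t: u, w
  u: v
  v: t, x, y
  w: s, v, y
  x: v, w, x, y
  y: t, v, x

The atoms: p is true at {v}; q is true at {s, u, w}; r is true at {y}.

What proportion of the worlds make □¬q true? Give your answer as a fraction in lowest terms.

4/7

s: no successors, so □¬q holds vacuously. ✓
t: successors {u, w}; ¬q there: u:F, w:F. ✗
u: successors {v}; ¬q there: v:T. ✓
v: successors {t, x, y}; ¬q there: t:T, x:T, y:T. ✓
w: successors {s, v, y}; ¬q there: s:F, v:T, y:T. ✗
x: successors {v, w, x, y}; ¬q there: v:T, w:F, x:T, y:T. ✗
y: successors {t, v, x}; ¬q there: t:T, v:T, x:T. ✓
That's 4 of 7 worlds, so 4/7.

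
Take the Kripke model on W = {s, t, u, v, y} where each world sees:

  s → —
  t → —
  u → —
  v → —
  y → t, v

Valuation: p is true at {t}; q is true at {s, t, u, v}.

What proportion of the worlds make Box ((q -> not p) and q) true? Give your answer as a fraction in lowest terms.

s: no successors, so Box ((q -> not p) and q) holds vacuously. ✓
t: no successors, so Box ((q -> not p) and q) holds vacuously. ✓
u: no successors, so Box ((q -> not p) and q) holds vacuously. ✓
v: no successors, so Box ((q -> not p) and q) holds vacuously. ✓
y: successors {t, v}; (q -> not p) and q there: t:F, v:T. ✗
That's 4 of 5 worlds, so 4/5.

4/5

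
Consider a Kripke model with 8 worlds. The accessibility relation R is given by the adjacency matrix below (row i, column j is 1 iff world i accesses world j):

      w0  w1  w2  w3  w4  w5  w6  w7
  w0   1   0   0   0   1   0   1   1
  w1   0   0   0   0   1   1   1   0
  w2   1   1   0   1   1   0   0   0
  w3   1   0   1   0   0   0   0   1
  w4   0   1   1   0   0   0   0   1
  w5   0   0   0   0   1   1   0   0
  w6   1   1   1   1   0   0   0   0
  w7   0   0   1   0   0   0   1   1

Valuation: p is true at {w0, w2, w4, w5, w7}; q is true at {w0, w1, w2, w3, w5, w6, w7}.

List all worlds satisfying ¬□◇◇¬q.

∅

w0: □◇◇¬q is T. ✗
w1: □◇◇¬q is T. ✗
w2: □◇◇¬q is T. ✗
w3: □◇◇¬q is T. ✗
w4: □◇◇¬q is T. ✗
w5: □◇◇¬q is T. ✗
w6: □◇◇¬q is T. ✗
w7: □◇◇¬q is T. ✗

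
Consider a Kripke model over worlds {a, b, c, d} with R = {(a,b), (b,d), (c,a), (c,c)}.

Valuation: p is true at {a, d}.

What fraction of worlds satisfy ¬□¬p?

1/2

a: □¬p is T. ✗
b: □¬p is F. ✓
c: □¬p is F. ✓
d: □¬p is T. ✗
That's 2 of 4 worlds, so 2/4 = 1/2.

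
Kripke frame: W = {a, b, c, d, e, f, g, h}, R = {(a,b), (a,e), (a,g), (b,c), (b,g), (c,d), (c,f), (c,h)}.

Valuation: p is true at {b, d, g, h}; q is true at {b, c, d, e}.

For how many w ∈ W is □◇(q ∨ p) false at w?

3

a: successors {b, e, g}; ◇(q ∨ p) there: b:T, e:F, g:F. ✗
b: successors {c, g}; ◇(q ∨ p) there: c:T, g:F. ✗
c: successors {d, f, h}; ◇(q ∨ p) there: d:F, f:F, h:F. ✗
d: no successors, so □◇(q ∨ p) holds vacuously. ✓
e: no successors, so □◇(q ∨ p) holds vacuously. ✓
f: no successors, so □◇(q ∨ p) holds vacuously. ✓
g: no successors, so □◇(q ∨ p) holds vacuously. ✓
h: no successors, so □◇(q ∨ p) holds vacuously. ✓
Satisfying worlds: {d, e, f, g, h}.
So □◇(q ∨ p) fails at the other 3 worlds.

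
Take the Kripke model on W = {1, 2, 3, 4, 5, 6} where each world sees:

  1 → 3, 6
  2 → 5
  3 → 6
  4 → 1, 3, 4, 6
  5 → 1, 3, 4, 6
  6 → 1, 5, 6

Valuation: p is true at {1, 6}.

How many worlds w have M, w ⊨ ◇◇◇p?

6

1: successors {3, 6}; ◇◇p there: 3:T, 6:T. ✓
2: successors {5}; ◇◇p there: 5:T. ✓
3: successors {6}; ◇◇p there: 6:T. ✓
4: successors {1, 3, 4, 6}; ◇◇p there: 1:T, 3:T, 4:T, 6:T. ✓
5: successors {1, 3, 4, 6}; ◇◇p there: 1:T, 3:T, 4:T, 6:T. ✓
6: successors {1, 5, 6}; ◇◇p there: 1:T, 5:T, 6:T. ✓
Satisfying worlds: {1, 2, 3, 4, 5, 6}.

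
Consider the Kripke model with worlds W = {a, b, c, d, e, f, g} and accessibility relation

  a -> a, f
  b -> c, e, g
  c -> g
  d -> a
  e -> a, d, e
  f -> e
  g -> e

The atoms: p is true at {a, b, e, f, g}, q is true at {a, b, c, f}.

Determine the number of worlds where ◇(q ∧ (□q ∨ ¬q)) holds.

a: successors {a, f}; q ∧ (□q ∨ ¬q) there: a:T, f:F. ✓
b: successors {c, e, g}; q ∧ (□q ∨ ¬q) there: c:F, e:F, g:F. ✗
c: successors {g}; q ∧ (□q ∨ ¬q) there: g:F. ✗
d: successors {a}; q ∧ (□q ∨ ¬q) there: a:T. ✓
e: successors {a, d, e}; q ∧ (□q ∨ ¬q) there: a:T, d:F, e:F. ✓
f: successors {e}; q ∧ (□q ∨ ¬q) there: e:F. ✗
g: successors {e}; q ∧ (□q ∨ ¬q) there: e:F. ✗
Satisfying worlds: {a, d, e}.

3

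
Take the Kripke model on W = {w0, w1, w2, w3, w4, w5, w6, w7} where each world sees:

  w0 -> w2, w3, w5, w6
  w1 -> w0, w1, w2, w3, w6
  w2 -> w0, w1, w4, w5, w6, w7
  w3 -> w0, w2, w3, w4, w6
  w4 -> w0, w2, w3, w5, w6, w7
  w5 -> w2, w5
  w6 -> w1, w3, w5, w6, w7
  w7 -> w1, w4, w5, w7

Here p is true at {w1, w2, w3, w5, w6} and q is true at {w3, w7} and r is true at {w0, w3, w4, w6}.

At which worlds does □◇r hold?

{w1, w3}

w0: successors {w2, w3, w5, w6}; ◇r there: w2:T, w3:T, w5:F, w6:T. ✗
w1: successors {w0, w1, w2, w3, w6}; ◇r there: w0:T, w1:T, w2:T, w3:T, w6:T. ✓
w2: successors {w0, w1, w4, w5, w6, w7}; ◇r there: w0:T, w1:T, w4:T, w5:F, w6:T, w7:T. ✗
w3: successors {w0, w2, w3, w4, w6}; ◇r there: w0:T, w2:T, w3:T, w4:T, w6:T. ✓
w4: successors {w0, w2, w3, w5, w6, w7}; ◇r there: w0:T, w2:T, w3:T, w5:F, w6:T, w7:T. ✗
w5: successors {w2, w5}; ◇r there: w2:T, w5:F. ✗
w6: successors {w1, w3, w5, w6, w7}; ◇r there: w1:T, w3:T, w5:F, w6:T, w7:T. ✗
w7: successors {w1, w4, w5, w7}; ◇r there: w1:T, w4:T, w5:F, w7:T. ✗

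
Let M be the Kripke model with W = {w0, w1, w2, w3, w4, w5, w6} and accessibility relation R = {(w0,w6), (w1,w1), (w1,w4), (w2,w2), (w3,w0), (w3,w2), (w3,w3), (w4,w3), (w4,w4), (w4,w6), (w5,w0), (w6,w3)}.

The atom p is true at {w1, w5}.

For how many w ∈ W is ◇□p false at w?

w0: successors {w6}; □p there: w6:F. ✗
w1: successors {w1, w4}; □p there: w1:F, w4:F. ✗
w2: successors {w2}; □p there: w2:F. ✗
w3: successors {w0, w2, w3}; □p there: w0:F, w2:F, w3:F. ✗
w4: successors {w3, w4, w6}; □p there: w3:F, w4:F, w6:F. ✗
w5: successors {w0}; □p there: w0:F. ✗
w6: successors {w3}; □p there: w3:F. ✗
Satisfying worlds: ∅.
So ◇□p fails at the other 7 worlds.

7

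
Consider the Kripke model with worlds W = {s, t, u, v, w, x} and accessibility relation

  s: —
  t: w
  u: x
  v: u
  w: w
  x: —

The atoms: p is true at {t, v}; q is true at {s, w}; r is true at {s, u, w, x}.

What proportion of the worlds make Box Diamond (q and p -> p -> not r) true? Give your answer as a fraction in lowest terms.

s: no successors, so Box Diamond (q and p -> p -> not r) holds vacuously. ✓
t: successors {w}; Diamond (q and p -> p -> not r) there: w:T. ✓
u: successors {x}; Diamond (q and p -> p -> not r) there: x:F. ✗
v: successors {u}; Diamond (q and p -> p -> not r) there: u:T. ✓
w: successors {w}; Diamond (q and p -> p -> not r) there: w:T. ✓
x: no successors, so Box Diamond (q and p -> p -> not r) holds vacuously. ✓
That's 5 of 6 worlds, so 5/6.

5/6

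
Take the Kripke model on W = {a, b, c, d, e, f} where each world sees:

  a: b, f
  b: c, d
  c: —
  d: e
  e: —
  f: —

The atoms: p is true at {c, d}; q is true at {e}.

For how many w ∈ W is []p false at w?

a: successors {b, f}; p there: b:F, f:F. ✗
b: successors {c, d}; p there: c:T, d:T. ✓
c: no successors, so []p holds vacuously. ✓
d: successors {e}; p there: e:F. ✗
e: no successors, so []p holds vacuously. ✓
f: no successors, so []p holds vacuously. ✓
Satisfying worlds: {b, c, e, f}.
So []p fails at the other 2 worlds.

2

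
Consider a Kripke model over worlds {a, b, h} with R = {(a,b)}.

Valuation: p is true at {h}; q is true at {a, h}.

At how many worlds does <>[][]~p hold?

a: successors {b}; [][]~p there: b:T. ✓
b: no successors, so <>[][]~p fails. ✗
h: no successors, so <>[][]~p fails. ✗
Satisfying worlds: {a}.

1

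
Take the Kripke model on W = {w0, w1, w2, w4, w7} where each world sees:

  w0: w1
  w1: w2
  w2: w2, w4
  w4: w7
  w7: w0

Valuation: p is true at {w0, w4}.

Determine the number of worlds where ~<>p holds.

w0: <>p is F. ✓
w1: <>p is F. ✓
w2: <>p is T. ✗
w4: <>p is F. ✓
w7: <>p is T. ✗
Satisfying worlds: {w0, w1, w4}.

3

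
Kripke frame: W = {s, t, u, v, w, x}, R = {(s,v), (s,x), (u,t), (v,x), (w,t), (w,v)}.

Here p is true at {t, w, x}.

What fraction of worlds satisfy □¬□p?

s: successors {v, x}; ¬□p there: v:F, x:F. ✗
t: no successors, so □¬□p holds vacuously. ✓
u: successors {t}; ¬□p there: t:F. ✗
v: successors {x}; ¬□p there: x:F. ✗
w: successors {t, v}; ¬□p there: t:F, v:F. ✗
x: no successors, so □¬□p holds vacuously. ✓
That's 2 of 6 worlds, so 2/6 = 1/3.

1/3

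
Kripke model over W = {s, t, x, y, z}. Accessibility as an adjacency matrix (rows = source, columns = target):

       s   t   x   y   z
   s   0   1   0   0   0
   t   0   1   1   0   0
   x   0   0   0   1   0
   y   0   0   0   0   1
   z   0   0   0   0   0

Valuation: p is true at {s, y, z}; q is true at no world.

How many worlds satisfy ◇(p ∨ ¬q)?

4

s: successors {t}; p ∨ ¬q there: t:T. ✓
t: successors {t, x}; p ∨ ¬q there: t:T, x:T. ✓
x: successors {y}; p ∨ ¬q there: y:T. ✓
y: successors {z}; p ∨ ¬q there: z:T. ✓
z: no successors, so ◇(p ∨ ¬q) fails. ✗
Satisfying worlds: {s, t, x, y}.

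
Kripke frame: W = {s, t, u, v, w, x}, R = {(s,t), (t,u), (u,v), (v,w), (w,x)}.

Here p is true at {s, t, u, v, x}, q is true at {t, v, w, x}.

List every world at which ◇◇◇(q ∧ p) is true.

{s, u}

s: successors {t}; ◇◇(q ∧ p) there: t:T. ✓
t: successors {u}; ◇◇(q ∧ p) there: u:F. ✗
u: successors {v}; ◇◇(q ∧ p) there: v:T. ✓
v: successors {w}; ◇◇(q ∧ p) there: w:F. ✗
w: successors {x}; ◇◇(q ∧ p) there: x:F. ✗
x: no successors, so ◇◇◇(q ∧ p) fails. ✗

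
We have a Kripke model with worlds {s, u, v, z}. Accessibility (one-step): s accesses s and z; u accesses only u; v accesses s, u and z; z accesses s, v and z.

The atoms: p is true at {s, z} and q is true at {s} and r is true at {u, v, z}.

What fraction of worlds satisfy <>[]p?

s: successors {s, z}; []p there: s:T, z:F. ✓
u: successors {u}; []p there: u:F. ✗
v: successors {s, u, z}; []p there: s:T, u:F, z:F. ✓
z: successors {s, v, z}; []p there: s:T, v:F, z:F. ✓
That's 3 of 4 worlds, so 3/4.

3/4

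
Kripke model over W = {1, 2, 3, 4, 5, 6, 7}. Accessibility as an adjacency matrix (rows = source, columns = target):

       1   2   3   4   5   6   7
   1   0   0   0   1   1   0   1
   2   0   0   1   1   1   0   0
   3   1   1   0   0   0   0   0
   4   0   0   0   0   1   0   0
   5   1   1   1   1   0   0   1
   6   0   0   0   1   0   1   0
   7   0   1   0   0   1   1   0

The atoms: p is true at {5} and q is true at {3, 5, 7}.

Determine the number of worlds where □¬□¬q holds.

1: successors {4, 5, 7}; ¬□¬q there: 4:T, 5:T, 7:T. ✓
2: successors {3, 4, 5}; ¬□¬q there: 3:F, 4:T, 5:T. ✗
3: successors {1, 2}; ¬□¬q there: 1:T, 2:T. ✓
4: successors {5}; ¬□¬q there: 5:T. ✓
5: successors {1, 2, 3, 4, 7}; ¬□¬q there: 1:T, 2:T, 3:F, 4:T, 7:T. ✗
6: successors {4, 6}; ¬□¬q there: 4:T, 6:F. ✗
7: successors {2, 5, 6}; ¬□¬q there: 2:T, 5:T, 6:F. ✗
Satisfying worlds: {1, 3, 4}.

3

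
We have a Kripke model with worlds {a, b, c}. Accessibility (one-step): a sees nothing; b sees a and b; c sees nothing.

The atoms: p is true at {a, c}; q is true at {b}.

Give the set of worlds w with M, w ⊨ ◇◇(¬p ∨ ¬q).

a: no successors, so ◇◇(¬p ∨ ¬q) fails. ✗
b: successors {a, b}; ◇(¬p ∨ ¬q) there: a:F, b:T. ✓
c: no successors, so ◇◇(¬p ∨ ¬q) fails. ✗

{b}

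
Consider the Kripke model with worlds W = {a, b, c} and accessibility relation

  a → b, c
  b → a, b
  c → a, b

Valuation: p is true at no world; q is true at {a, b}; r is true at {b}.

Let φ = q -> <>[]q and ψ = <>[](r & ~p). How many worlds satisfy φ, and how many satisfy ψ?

3 and 0

For q -> <>[]q:
a: q is T, <>[]q is T. ✓
b: q is T, <>[]q is T. ✓
c: q is F, <>[]q is T. ✓
— 3 worlds.
For <>[](r & ~p):
a: successors {b, c}; [](r & ~p) there: b:F, c:F. ✗
b: successors {a, b}; [](r & ~p) there: a:F, b:F. ✗
c: successors {a, b}; [](r & ~p) there: a:F, b:F. ✗
— 0 worlds.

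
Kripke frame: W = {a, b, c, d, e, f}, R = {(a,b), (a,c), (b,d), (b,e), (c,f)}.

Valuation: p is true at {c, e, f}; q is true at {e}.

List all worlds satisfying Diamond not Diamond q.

a: successors {b, c}; not Diamond q there: b:F, c:T. ✓
b: successors {d, e}; not Diamond q there: d:T, e:T. ✓
c: successors {f}; not Diamond q there: f:T. ✓
d: no successors, so Diamond not Diamond q fails. ✗
e: no successors, so Diamond not Diamond q fails. ✗
f: no successors, so Diamond not Diamond q fails. ✗

{a, b, c}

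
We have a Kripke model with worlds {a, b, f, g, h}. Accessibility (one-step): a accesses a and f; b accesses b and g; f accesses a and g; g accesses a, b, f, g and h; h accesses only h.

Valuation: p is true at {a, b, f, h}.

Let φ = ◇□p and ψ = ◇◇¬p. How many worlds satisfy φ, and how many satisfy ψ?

For ◇□p:
a: successors {a, f}; □p there: a:T, f:F. ✓
b: successors {b, g}; □p there: b:F, g:F. ✗
f: successors {a, g}; □p there: a:T, g:F. ✓
g: successors {a, b, f, g, h}; □p there: a:T, b:F, f:F, g:F, h:T. ✓
h: successors {h}; □p there: h:T. ✓
— 4 worlds.
For ◇◇¬p:
a: successors {a, f}; ◇¬p there: a:F, f:T. ✓
b: successors {b, g}; ◇¬p there: b:T, g:T. ✓
f: successors {a, g}; ◇¬p there: a:F, g:T. ✓
g: successors {a, b, f, g, h}; ◇¬p there: a:F, b:T, f:T, g:T, h:F. ✓
h: successors {h}; ◇¬p there: h:F. ✗
— 4 worlds.

4 and 4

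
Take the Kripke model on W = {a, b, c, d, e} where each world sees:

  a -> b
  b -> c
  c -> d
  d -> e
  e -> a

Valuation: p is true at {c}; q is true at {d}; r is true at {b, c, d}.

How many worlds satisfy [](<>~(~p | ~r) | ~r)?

3

a: successors {b}; <>~(~p | ~r) | ~r there: b:T. ✓
b: successors {c}; <>~(~p | ~r) | ~r there: c:F. ✗
c: successors {d}; <>~(~p | ~r) | ~r there: d:F. ✗
d: successors {e}; <>~(~p | ~r) | ~r there: e:T. ✓
e: successors {a}; <>~(~p | ~r) | ~r there: a:T. ✓
Satisfying worlds: {a, d, e}.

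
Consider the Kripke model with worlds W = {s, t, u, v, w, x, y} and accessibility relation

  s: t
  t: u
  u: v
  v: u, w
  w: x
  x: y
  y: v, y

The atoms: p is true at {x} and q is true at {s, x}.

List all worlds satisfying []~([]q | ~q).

{w}

s: successors {t}; ~([]q | ~q) there: t:F. ✗
t: successors {u}; ~([]q | ~q) there: u:F. ✗
u: successors {v}; ~([]q | ~q) there: v:F. ✗
v: successors {u, w}; ~([]q | ~q) there: u:F, w:F. ✗
w: successors {x}; ~([]q | ~q) there: x:T. ✓
x: successors {y}; ~([]q | ~q) there: y:F. ✗
y: successors {v, y}; ~([]q | ~q) there: v:F, y:F. ✗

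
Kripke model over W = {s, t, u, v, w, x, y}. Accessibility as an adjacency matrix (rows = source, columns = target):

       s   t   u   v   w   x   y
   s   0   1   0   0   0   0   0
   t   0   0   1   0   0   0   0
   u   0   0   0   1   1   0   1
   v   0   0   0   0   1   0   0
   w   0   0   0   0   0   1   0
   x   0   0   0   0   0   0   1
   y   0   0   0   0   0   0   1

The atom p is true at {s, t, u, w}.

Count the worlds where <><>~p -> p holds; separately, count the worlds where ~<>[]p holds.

For <><>~p -> p:
s: <><>~p is F, p is T. ✓
t: <><>~p is T, p is T. ✓
u: <><>~p is T, p is T. ✓
v: <><>~p is T, p is F. ✗
w: <><>~p is T, p is T. ✓
x: <><>~p is T, p is F. ✗
y: <><>~p is T, p is F. ✗
— 4 worlds.
For ~<>[]p:
s: <>[]p is T. ✗
t: <>[]p is F. ✓
u: <>[]p is T. ✗
v: <>[]p is F. ✓
w: <>[]p is F. ✓
x: <>[]p is F. ✓
y: <>[]p is F. ✓
— 5 worlds.

4 and 5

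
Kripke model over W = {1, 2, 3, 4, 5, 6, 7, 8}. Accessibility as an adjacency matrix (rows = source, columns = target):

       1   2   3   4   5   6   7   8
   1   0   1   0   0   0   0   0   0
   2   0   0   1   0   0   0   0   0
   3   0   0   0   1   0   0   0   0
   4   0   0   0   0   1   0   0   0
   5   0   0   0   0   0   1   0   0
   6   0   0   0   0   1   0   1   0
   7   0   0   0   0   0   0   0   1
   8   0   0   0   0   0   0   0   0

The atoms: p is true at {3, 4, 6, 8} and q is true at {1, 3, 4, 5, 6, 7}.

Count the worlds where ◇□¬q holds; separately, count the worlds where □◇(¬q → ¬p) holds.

For ◇□¬q:
1: successors {2}; □¬q there: 2:F. ✗
2: successors {3}; □¬q there: 3:F. ✗
3: successors {4}; □¬q there: 4:F. ✗
4: successors {5}; □¬q there: 5:F. ✗
5: successors {6}; □¬q there: 6:F. ✗
6: successors {5, 7}; □¬q there: 5:F, 7:T. ✓
7: successors {8}; □¬q there: 8:T. ✓
8: no successors, so ◇□¬q fails. ✗
— 2 worlds.
For □◇(¬q → ¬p):
1: successors {2}; ◇(¬q → ¬p) there: 2:T. ✓
2: successors {3}; ◇(¬q → ¬p) there: 3:T. ✓
3: successors {4}; ◇(¬q → ¬p) there: 4:T. ✓
4: successors {5}; ◇(¬q → ¬p) there: 5:T. ✓
5: successors {6}; ◇(¬q → ¬p) there: 6:T. ✓
6: successors {5, 7}; ◇(¬q → ¬p) there: 5:T, 7:F. ✗
7: successors {8}; ◇(¬q → ¬p) there: 8:F. ✗
8: no successors, so □◇(¬q → ¬p) holds vacuously. ✓
— 6 worlds.

2 and 6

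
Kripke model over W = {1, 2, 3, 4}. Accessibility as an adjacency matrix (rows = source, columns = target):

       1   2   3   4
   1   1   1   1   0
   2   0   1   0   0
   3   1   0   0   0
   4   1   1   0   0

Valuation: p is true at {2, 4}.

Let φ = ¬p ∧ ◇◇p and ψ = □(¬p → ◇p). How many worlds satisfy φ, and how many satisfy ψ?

2 and 3

For ¬p ∧ ◇◇p:
1: ¬p is T, ◇◇p is T. ✓
2: ¬p is F, ◇◇p is T. ✗
3: ¬p is T, ◇◇p is T. ✓
4: ¬p is F, ◇◇p is T. ✗
— 2 worlds.
For □(¬p → ◇p):
1: successors {1, 2, 3}; ¬p → ◇p there: 1:T, 2:T, 3:F. ✗
2: successors {2}; ¬p → ◇p there: 2:T. ✓
3: successors {1}; ¬p → ◇p there: 1:T. ✓
4: successors {1, 2}; ¬p → ◇p there: 1:T, 2:T. ✓
— 3 worlds.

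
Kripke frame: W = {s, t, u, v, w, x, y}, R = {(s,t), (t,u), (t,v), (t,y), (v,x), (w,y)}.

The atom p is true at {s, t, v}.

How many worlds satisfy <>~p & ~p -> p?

6

s: <>~p & ~p is F, p is T. ✓
t: <>~p & ~p is F, p is T. ✓
u: <>~p & ~p is F, p is F. ✓
v: <>~p & ~p is F, p is T. ✓
w: <>~p & ~p is T, p is F. ✗
x: <>~p & ~p is F, p is F. ✓
y: <>~p & ~p is F, p is F. ✓
Satisfying worlds: {s, t, u, v, x, y}.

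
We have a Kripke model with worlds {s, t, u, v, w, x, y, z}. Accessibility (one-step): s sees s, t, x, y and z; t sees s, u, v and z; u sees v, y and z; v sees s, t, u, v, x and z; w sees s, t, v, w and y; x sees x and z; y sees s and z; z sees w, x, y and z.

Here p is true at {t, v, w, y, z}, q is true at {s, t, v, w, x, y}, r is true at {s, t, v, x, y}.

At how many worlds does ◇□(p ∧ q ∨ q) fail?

s: successors {s, t, x, y, z}; □(p ∧ q ∨ q) there: s:F, t:F, x:F, y:F, z:F. ✗
t: successors {s, u, v, z}; □(p ∧ q ∨ q) there: s:F, u:F, v:F, z:F. ✗
u: successors {v, y, z}; □(p ∧ q ∨ q) there: v:F, y:F, z:F. ✗
v: successors {s, t, u, v, x, z}; □(p ∧ q ∨ q) there: s:F, t:F, u:F, v:F, x:F, z:F. ✗
w: successors {s, t, v, w, y}; □(p ∧ q ∨ q) there: s:F, t:F, v:F, w:T, y:F. ✓
x: successors {x, z}; □(p ∧ q ∨ q) there: x:F, z:F. ✗
y: successors {s, z}; □(p ∧ q ∨ q) there: s:F, z:F. ✗
z: successors {w, x, y, z}; □(p ∧ q ∨ q) there: w:T, x:F, y:F, z:F. ✓
Satisfying worlds: {w, z}.
So ◇□(p ∧ q ∨ q) fails at the other 6 worlds.

6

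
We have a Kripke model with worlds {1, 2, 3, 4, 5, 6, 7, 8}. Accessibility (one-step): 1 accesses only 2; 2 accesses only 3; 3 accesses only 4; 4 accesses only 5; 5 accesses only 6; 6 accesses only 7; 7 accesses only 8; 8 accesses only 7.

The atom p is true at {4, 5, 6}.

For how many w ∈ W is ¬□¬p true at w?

3

1: □¬p is T. ✗
2: □¬p is T. ✗
3: □¬p is F. ✓
4: □¬p is F. ✓
5: □¬p is F. ✓
6: □¬p is T. ✗
7: □¬p is T. ✗
8: □¬p is T. ✗
Satisfying worlds: {3, 4, 5}.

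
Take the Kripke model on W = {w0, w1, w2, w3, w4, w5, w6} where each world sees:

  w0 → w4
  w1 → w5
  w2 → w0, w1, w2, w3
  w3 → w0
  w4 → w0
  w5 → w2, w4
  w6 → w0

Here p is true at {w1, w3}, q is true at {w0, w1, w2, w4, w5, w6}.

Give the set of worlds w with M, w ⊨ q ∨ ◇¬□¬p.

{w0, w1, w2, w4, w5, w6}

w0: q is T, ◇¬□¬p is F. ✓
w1: q is T, ◇¬□¬p is F. ✓
w2: q is T, ◇¬□¬p is T. ✓
w3: q is F, ◇¬□¬p is F. ✗
w4: q is T, ◇¬□¬p is F. ✓
w5: q is T, ◇¬□¬p is T. ✓
w6: q is T, ◇¬□¬p is F. ✓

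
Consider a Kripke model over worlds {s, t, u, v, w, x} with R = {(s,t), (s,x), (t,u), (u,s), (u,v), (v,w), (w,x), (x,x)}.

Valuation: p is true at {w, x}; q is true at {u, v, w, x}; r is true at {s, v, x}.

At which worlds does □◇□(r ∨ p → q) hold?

{t, u, v, w, x}

s: successors {t, x}; ◇□(r ∨ p → q) there: t:F, x:T. ✗
t: successors {u}; ◇□(r ∨ p → q) there: u:T. ✓
u: successors {s, v}; ◇□(r ∨ p → q) there: s:T, v:T. ✓
v: successors {w}; ◇□(r ∨ p → q) there: w:T. ✓
w: successors {x}; ◇□(r ∨ p → q) there: x:T. ✓
x: successors {x}; ◇□(r ∨ p → q) there: x:T. ✓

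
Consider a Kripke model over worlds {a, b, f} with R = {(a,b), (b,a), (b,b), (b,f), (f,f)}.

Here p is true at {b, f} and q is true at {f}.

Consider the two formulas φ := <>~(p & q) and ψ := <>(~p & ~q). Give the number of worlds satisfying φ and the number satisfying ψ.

For <>~(p & q):
a: successors {b}; ~(p & q) there: b:T. ✓
b: successors {a, b, f}; ~(p & q) there: a:T, b:T, f:F. ✓
f: successors {f}; ~(p & q) there: f:F. ✗
— 2 worlds.
For <>(~p & ~q):
a: successors {b}; ~p & ~q there: b:F. ✗
b: successors {a, b, f}; ~p & ~q there: a:T, b:F, f:F. ✓
f: successors {f}; ~p & ~q there: f:F. ✗
— 1 world.

2 and 1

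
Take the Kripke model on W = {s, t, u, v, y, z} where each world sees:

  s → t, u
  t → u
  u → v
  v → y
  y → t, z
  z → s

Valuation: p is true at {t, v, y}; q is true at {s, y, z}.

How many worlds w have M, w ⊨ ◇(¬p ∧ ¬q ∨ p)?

5

s: successors {t, u}; ¬p ∧ ¬q ∨ p there: t:T, u:T. ✓
t: successors {u}; ¬p ∧ ¬q ∨ p there: u:T. ✓
u: successors {v}; ¬p ∧ ¬q ∨ p there: v:T. ✓
v: successors {y}; ¬p ∧ ¬q ∨ p there: y:T. ✓
y: successors {t, z}; ¬p ∧ ¬q ∨ p there: t:T, z:F. ✓
z: successors {s}; ¬p ∧ ¬q ∨ p there: s:F. ✗
Satisfying worlds: {s, t, u, v, y}.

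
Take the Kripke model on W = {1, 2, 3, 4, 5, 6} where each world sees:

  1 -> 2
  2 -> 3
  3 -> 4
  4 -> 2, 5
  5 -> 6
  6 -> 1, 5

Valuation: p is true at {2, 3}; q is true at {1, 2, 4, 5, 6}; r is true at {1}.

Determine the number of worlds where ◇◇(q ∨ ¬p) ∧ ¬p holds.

3

1: ◇◇(q ∨ ¬p) is F, ¬p is T. ✗
2: ◇◇(q ∨ ¬p) is T, ¬p is F. ✗
3: ◇◇(q ∨ ¬p) is T, ¬p is F. ✗
4: ◇◇(q ∨ ¬p) is T, ¬p is T. ✓
5: ◇◇(q ∨ ¬p) is T, ¬p is T. ✓
6: ◇◇(q ∨ ¬p) is T, ¬p is T. ✓
Satisfying worlds: {4, 5, 6}.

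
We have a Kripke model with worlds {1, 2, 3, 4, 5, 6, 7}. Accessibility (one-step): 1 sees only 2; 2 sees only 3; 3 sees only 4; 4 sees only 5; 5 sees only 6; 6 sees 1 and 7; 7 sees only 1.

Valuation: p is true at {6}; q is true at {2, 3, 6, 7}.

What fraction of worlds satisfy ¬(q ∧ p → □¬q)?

1: q ∧ p → □¬q is T. ✗
2: q ∧ p → □¬q is T. ✗
3: q ∧ p → □¬q is T. ✗
4: q ∧ p → □¬q is T. ✗
5: q ∧ p → □¬q is T. ✗
6: q ∧ p → □¬q is F. ✓
7: q ∧ p → □¬q is T. ✗
That's 1 of 7 worlds, so 1/7.

1/7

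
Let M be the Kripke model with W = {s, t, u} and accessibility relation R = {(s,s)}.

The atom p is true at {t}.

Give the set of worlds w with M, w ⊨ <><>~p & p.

s: <><>~p is T, p is F. ✗
t: <><>~p is F, p is T. ✗
u: <><>~p is F, p is F. ✗

∅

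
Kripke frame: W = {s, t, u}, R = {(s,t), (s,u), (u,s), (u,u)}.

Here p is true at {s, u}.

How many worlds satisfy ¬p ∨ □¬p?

1

s: ¬p is F, □¬p is F. ✗
t: ¬p is T, □¬p is T. ✓
u: ¬p is F, □¬p is F. ✗
Satisfying worlds: {t}.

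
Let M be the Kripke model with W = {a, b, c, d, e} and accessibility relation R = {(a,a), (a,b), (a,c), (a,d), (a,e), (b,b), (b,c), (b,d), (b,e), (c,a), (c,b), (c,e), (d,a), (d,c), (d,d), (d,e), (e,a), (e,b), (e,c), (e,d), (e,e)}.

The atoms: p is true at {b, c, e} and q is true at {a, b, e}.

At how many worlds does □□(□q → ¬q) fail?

0

a: successors {a, b, c, d, e}; □(□q → ¬q) there: a:T, b:T, c:T, d:T, e:T. ✓
b: successors {b, c, d, e}; □(□q → ¬q) there: b:T, c:T, d:T, e:T. ✓
c: successors {a, b, e}; □(□q → ¬q) there: a:T, b:T, e:T. ✓
d: successors {a, c, d, e}; □(□q → ¬q) there: a:T, c:T, d:T, e:T. ✓
e: successors {a, b, c, d, e}; □(□q → ¬q) there: a:T, b:T, c:T, d:T, e:T. ✓
Satisfying worlds: {a, b, c, d, e}.
So □□(□q → ¬q) fails at the other 0 worlds.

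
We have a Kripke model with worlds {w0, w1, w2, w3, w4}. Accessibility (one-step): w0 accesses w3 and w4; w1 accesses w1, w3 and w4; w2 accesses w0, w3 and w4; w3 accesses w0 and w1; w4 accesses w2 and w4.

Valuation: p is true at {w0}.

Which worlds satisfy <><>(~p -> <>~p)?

w0: successors {w3, w4}; <>(~p -> <>~p) there: w3:T, w4:T. ✓
w1: successors {w1, w3, w4}; <>(~p -> <>~p) there: w1:T, w3:T, w4:T. ✓
w2: successors {w0, w3, w4}; <>(~p -> <>~p) there: w0:T, w3:T, w4:T. ✓
w3: successors {w0, w1}; <>(~p -> <>~p) there: w0:T, w1:T. ✓
w4: successors {w2, w4}; <>(~p -> <>~p) there: w2:T, w4:T. ✓

{w0, w1, w2, w3, w4}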